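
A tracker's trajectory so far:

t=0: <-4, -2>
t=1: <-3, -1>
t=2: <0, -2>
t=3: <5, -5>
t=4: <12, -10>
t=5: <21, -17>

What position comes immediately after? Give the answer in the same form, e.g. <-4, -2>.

Taking differences between consecutive positions: <+1, +1>, <+3, -1>, <+5, -3>, <+7, -5>, <+9, -7>. These grow by <+2, -2> each step.
step 6: <21, -17> + <+11, -9> → <32, -26>

<32, -26>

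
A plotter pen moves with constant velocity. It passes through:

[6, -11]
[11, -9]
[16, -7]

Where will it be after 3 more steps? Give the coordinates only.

[31, -1]

Constant displacement of [+5, +2] per step.
step 3: [16, -7] + [+5, +2] → [21, -5]
step 4: [21, -5] + [+5, +2] → [26, -3]
step 5: [26, -3] + [+5, +2] → [31, -1]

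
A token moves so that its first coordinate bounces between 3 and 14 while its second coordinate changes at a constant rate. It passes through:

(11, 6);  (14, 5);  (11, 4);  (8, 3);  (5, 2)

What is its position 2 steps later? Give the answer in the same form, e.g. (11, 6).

(7, 0)

The first coordinate travels 3 per step and bounces off the walls at 3 and 14.
  step 5: 5 → 4
  step 6: 4 → 7
The second coordinate changes by -1 each step: at step 6 it is 0.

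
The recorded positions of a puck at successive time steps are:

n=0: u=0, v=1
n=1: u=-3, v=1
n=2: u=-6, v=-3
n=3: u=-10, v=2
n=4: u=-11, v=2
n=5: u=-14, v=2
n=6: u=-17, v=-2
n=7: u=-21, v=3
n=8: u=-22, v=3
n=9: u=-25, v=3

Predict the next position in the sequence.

u=-28, v=-1

The moves between consecutive positions are (-3,+0), (-3,-4), (-4,+5), (-1,+0), (-3,+0), (-3,-4), (-4,+5), (-1,+0), (-3,+0); they repeat the 4-cycle [(-3,+0), (-3,-4), (-4,+5), (-1,+0)].
step 10: apply (-3,-4) → u=-28, v=-1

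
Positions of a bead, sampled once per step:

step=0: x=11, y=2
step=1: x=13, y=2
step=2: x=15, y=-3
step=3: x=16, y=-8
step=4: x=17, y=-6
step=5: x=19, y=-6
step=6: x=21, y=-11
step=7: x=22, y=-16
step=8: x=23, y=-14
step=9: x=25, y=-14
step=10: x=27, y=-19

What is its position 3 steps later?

Differencing gives (+2,+0), (+2,-5), (+1,-5), (+1,+2), (+2,+0), (+2,-5), (+1,-5), (+1,+2), (+2,+0), (+2,-5). This is the pattern (+2,+0), (+2,-5), (+1,-5), (+1,+2) repeated.
step 11: apply (+1,-5) → x=28, y=-24
step 12: apply (+1,+2) → x=29, y=-22
step 13: apply (+2,+0) → x=31, y=-22

x=31, y=-22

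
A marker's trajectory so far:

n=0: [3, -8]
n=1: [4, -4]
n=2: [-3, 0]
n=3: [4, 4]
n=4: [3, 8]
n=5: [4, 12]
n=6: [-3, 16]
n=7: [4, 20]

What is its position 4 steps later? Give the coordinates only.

[4, 36]

First: cycles through 3, 4, -3, 4 every 4 steps. Step 11 lands at position 3 of the cycle → 4.
Second: linear, +4 per step → 36 at step 11.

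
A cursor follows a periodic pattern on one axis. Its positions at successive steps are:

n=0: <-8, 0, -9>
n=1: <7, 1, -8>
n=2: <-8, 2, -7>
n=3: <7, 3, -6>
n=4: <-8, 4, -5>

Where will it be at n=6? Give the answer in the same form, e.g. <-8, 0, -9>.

First: cycles through -8, 7 every 2 steps. Step 6 lands at position 0 of the cycle → -8.
Second: linear, +1 per step → 6 at step 6.
Third: linear, +1 per step → -3 at step 6.

<-8, 6, -3>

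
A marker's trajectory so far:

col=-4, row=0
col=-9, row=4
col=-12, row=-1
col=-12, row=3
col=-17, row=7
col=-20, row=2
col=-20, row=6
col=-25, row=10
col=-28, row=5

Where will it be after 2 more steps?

col=-33, row=13

The moves between consecutive positions are (-5,+4), (-3,-5), (+0,+4), (-5,+4), (-3,-5), (+0,+4), (-5,+4), (-3,-5); they repeat the 3-cycle [(-5,+4), (-3,-5), (+0,+4)].
step 9: apply (+0,+4) → col=-28, row=9
step 10: apply (-5,+4) → col=-33, row=13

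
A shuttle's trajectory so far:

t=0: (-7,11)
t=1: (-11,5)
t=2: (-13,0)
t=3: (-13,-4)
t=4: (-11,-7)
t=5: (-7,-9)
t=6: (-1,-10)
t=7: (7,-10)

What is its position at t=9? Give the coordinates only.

First differences are (-4,-6), (-2,-5), (+0,-4), (+2,-3), (+4,-2), (+6,-1), (+8,+0); their common second difference is (+2,+1) (constant acceleration).
step 8: (7,-10) + (+10,+1) → (17,-9)
step 9: (17,-9) + (+12,+2) → (29,-7)

(29,-7)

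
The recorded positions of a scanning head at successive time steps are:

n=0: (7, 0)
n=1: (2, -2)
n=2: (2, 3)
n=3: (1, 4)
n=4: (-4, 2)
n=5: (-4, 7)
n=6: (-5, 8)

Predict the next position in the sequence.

Differencing gives (-5, -2), (+0, +5), (-1, +1), (-5, -2), (+0, +5), (-1, +1). This is the pattern (-5, -2), (+0, +5), (-1, +1) repeated.
step 7: apply (-5, -2) → (-10, 6)

(-10, 6)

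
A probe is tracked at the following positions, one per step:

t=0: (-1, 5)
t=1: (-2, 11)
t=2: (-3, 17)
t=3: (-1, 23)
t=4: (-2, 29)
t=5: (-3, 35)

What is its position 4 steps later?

First: cycles through -1, -2, -3 every 3 steps. Step 9 lands at position 0 of the cycle → -1.
Second: linear, +6 per step → 59 at step 9.

(-1, 59)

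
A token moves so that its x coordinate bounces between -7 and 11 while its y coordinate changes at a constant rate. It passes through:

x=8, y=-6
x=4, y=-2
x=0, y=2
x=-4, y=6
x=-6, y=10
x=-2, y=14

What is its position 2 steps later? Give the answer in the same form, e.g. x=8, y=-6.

The x coordinate travels 4 per step and bounces off the walls at -7 and 11.
  step 6: -2 → 2
  step 7: 2 → 6
The y coordinate changes by +4 each step: at step 7 it is 22.

x=6, y=22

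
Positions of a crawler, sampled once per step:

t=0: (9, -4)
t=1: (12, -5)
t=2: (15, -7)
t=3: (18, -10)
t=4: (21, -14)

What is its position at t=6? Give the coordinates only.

Successive displacements: (+3, -1), (+3, -2), (+3, -3), (+3, -4) — each changes by (+0, -1).
step 5: (21, -14) + (+3, -5) → (24, -19)
step 6: (24, -19) + (+3, -6) → (27, -25)

(27, -25)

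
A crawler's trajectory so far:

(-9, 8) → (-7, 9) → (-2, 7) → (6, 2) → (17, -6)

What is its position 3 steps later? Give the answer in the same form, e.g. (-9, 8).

(68, -48)

Successive displacements: (+2, +1), (+5, -2), (+8, -5), (+11, -8) — each changes by (+3, -3).
step 5: (17, -6) + (+14, -11) → (31, -17)
step 6: (31, -17) + (+17, -14) → (48, -31)
step 7: (48, -31) + (+20, -17) → (68, -48)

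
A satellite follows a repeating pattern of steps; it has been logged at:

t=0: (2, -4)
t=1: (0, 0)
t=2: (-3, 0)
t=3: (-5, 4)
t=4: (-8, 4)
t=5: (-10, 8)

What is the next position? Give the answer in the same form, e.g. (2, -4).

Differencing gives (-2, +4), (-3, +0), (-2, +4), (-3, +0), (-2, +4). This is the pattern (-2, +4), (-3, +0) repeated.
step 6: apply (-3, +0) → (-13, 8)

(-13, 8)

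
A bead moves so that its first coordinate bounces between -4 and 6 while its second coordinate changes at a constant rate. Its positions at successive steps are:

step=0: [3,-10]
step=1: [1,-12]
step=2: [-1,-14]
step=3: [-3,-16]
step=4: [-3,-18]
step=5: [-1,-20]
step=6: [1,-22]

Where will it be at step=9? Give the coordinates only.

The first coordinate reflects between -4 and 6, moving 2 per step.
  step 7: 1 → 3
  step 8: 3 → 5
  step 9: 5 → 5
The second coordinate changes by -2 each step: at step 9 it is -28.

[5,-28]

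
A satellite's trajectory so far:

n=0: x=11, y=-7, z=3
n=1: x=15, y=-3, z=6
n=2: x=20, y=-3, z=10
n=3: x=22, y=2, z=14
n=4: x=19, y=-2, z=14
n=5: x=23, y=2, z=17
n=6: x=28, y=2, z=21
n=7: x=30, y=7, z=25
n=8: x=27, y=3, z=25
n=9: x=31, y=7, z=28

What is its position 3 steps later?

Differencing gives (+4, +4, +3), (+5, +0, +4), (+2, +5, +4), (-3, -4, +0), (+4, +4, +3), (+5, +0, +4), (+2, +5, +4), (-3, -4, +0), (+4, +4, +3). This is the pattern (+4, +4, +3), (+5, +0, +4), (+2, +5, +4), (-3, -4, +0) repeated.
step 10: apply (+5, +0, +4) → x=36, y=7, z=32
step 11: apply (+2, +5, +4) → x=38, y=12, z=36
step 12: apply (-3, -4, +0) → x=35, y=8, z=36

x=35, y=8, z=36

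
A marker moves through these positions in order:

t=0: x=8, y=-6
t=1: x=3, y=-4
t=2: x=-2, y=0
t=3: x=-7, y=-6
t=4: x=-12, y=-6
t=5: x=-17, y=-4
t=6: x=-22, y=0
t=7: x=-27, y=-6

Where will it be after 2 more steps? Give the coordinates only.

x=-37, y=-4

The x coordinate changes by -5 each step, so at step 9 it is 8 + 9·(-5) = -37.
The y coordinate repeats the cycle [-6, -4, 0, -6] with period 4; step 9 mod 4 = 1, giving -4.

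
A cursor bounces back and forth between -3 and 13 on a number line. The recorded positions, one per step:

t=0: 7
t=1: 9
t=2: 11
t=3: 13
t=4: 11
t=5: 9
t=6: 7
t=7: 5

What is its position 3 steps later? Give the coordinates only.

-1

The value travels 2 per step and bounces off the walls at -3 and 13.
  step 8: 5 → 3
  step 9: 3 → 1
  step 10: 1 → -1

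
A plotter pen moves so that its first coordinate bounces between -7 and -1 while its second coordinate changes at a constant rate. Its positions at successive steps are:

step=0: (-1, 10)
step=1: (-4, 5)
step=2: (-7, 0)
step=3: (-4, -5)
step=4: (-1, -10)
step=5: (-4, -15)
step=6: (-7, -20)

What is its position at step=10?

(-7, -40)

The first coordinate reflects between -7 and -1, moving 3 per step.
  step 7: -7 → -4
  step 8: -4 → -1
  step 9: -1 → -4
  step 10: -4 → -7
The second coordinate changes by -5 each step: at step 10 it is -40.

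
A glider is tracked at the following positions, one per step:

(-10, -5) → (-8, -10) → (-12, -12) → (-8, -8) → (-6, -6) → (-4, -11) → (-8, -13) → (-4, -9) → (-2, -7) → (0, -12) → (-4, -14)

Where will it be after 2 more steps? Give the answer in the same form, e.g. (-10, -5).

The moves between consecutive positions are (+2, -5), (-4, -2), (+4, +4), (+2, +2), (+2, -5), (-4, -2), (+4, +4), (+2, +2), (+2, -5), (-4, -2); they repeat the 4-cycle [(+2, -5), (-4, -2), (+4, +4), (+2, +2)].
step 11: apply (+4, +4) → (0, -10)
step 12: apply (+2, +2) → (2, -8)

(2, -8)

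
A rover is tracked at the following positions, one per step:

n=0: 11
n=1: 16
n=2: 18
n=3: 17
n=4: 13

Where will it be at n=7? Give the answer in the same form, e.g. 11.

Successive displacements: +5, +2, -1, -4 — each changes by -3.
step 5: 13 − 7 → 6
step 6: 6 − 10 → -4
step 7: -4 − 13 → -17

-17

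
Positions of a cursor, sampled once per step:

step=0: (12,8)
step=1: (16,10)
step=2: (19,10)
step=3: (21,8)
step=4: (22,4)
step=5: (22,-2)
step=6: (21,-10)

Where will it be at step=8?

First differences are (+4,+2), (+3,+0), (+2,-2), (+1,-4), (+0,-6), (-1,-8); their common second difference is (-1,-2) (constant acceleration).
step 7: (21,-10) + (-2,-10) → (19,-20)
step 8: (19,-20) + (-3,-12) → (16,-32)

(16,-32)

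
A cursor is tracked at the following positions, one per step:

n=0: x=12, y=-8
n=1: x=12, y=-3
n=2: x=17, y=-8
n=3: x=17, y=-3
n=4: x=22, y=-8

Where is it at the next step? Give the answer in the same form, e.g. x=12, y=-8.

x=22, y=-3

Step-to-step displacements: (+0, +5), (+5, -5), (+0, +5), (+5, -5) — a repeating cycle of length 2.
step 5: apply (+0, +5) → x=22, y=-3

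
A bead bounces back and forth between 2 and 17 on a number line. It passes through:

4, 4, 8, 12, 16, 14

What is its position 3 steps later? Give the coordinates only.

2

The value reflects between 2 and 17, moving 4 per step.
  step 6: 14 → 10
  step 7: 10 → 6
  step 8: 6 → 2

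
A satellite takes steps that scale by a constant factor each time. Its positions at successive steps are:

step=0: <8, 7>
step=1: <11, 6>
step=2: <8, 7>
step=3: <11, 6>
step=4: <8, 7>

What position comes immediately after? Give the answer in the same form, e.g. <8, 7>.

<11, 6>

Step-to-step displacements: <+3, -1>, <-3, +1>, <+3, -1>, <-3, +1>; each is -1× the previous.
step 5: <8, 7> + <+3, -1> → <11, 6>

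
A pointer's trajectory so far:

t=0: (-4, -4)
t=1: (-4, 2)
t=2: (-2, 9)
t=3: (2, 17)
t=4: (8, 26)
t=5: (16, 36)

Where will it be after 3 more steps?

(52, 72)

First differences are (+0, +6), (+2, +7), (+4, +8), (+6, +9), (+8, +10); their common second difference is (+2, +1) (constant acceleration).
step 6: (16, 36) + (+10, +11) → (26, 47)
step 7: (26, 47) + (+12, +12) → (38, 59)
step 8: (38, 59) + (+14, +13) → (52, 72)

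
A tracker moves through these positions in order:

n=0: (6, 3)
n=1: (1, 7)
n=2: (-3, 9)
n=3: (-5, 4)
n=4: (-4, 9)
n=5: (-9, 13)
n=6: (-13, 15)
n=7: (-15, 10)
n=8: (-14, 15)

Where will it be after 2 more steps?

Differencing gives (-5, +4), (-4, +2), (-2, -5), (+1, +5), (-5, +4), (-4, +2), (-2, -5), (+1, +5). This is the pattern (-5, +4), (-4, +2), (-2, -5), (+1, +5) repeated.
step 9: apply (-5, +4) → (-19, 19)
step 10: apply (-4, +2) → (-23, 21)

(-23, 21)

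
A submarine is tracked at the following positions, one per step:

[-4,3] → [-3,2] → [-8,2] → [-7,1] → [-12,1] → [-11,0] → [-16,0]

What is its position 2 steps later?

Step-to-step displacements: [+1,-1], [-5,+0], [+1,-1], [-5,+0], [+1,-1], [-5,+0] — a repeating cycle of length 2.
step 7: apply [+1,-1] → [-15,-1]
step 8: apply [-5,+0] → [-20,-1]

[-20,-1]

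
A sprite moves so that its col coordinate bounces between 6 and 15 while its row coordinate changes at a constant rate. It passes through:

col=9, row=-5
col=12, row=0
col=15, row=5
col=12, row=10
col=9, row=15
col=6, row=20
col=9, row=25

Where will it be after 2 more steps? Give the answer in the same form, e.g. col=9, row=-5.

col=15, row=35

The col coordinate reflects between 6 and 15, moving 3 per step.
  step 7: 9 → 12
  step 8: 12 → 15
The row coordinate changes by +5 each step: at step 8 it is 35.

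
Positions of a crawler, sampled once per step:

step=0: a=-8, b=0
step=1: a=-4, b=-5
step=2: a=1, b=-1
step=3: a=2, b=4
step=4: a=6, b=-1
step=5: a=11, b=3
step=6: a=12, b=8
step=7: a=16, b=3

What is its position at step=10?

Step-to-step displacements: (+4,-5), (+5,+4), (+1,+5), (+4,-5), (+5,+4), (+1,+5), (+4,-5) — a repeating cycle of length 3.
step 8: apply (+5,+4) → a=21, b=7
step 9: apply (+1,+5) → a=22, b=12
step 10: apply (+4,-5) → a=26, b=7

a=26, b=7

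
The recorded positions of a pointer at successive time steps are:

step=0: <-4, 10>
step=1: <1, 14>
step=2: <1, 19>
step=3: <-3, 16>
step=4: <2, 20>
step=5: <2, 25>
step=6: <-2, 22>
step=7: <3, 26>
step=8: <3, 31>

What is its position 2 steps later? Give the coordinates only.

Step-to-step displacements: <+5, +4>, <+0, +5>, <-4, -3>, <+5, +4>, <+0, +5>, <-4, -3>, <+5, +4>, <+0, +5> — a repeating cycle of length 3.
step 9: apply <-4, -3> → <-1, 28>
step 10: apply <+5, +4> → <4, 32>

<4, 32>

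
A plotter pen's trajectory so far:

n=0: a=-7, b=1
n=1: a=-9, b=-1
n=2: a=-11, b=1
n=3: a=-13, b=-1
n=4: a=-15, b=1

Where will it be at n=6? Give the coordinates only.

The a coordinate changes by -2 each step, so at step 6 it is -7 + 6·(-2) = -19.
The b coordinate repeats the cycle [1, -1] with period 2; step 6 mod 2 = 0, giving 1.

a=-19, b=1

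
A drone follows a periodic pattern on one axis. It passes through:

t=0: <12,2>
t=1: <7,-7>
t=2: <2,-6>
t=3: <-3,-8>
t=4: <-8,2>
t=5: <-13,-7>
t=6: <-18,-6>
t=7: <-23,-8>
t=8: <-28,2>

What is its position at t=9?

The first coordinate changes by -5 each step, so at step 9 it is 12 + 9·(-5) = -33.
The second coordinate repeats the cycle [2, -7, -6, -8] with period 4; step 9 mod 4 = 1, giving -7.

<-33,-7>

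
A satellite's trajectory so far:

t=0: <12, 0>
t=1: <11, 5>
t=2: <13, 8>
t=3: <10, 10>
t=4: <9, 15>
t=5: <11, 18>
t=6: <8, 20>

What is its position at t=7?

Differencing gives <-1, +5>, <+2, +3>, <-3, +2>, <-1, +5>, <+2, +3>, <-3, +2>. This is the pattern <-1, +5>, <+2, +3>, <-3, +2> repeated.
step 7: apply <-1, +5> → <7, 25>

<7, 25>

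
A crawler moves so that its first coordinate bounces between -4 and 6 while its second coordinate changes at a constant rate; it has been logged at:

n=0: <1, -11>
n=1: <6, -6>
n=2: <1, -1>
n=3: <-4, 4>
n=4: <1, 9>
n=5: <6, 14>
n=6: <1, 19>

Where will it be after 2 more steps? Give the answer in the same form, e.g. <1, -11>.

The first coordinate reflects between -4 and 6, moving 5 per step.
  step 7: 1 → -4
  step 8: -4 → 1
The second coordinate changes by +5 each step: at step 8 it is 29.

<1, 29>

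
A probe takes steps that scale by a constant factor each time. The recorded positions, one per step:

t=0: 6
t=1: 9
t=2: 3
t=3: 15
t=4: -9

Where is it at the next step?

Step-to-step displacements: +3, -6, +12, -24; each is -2× the previous.
step 5: -9 + 48 → 39

39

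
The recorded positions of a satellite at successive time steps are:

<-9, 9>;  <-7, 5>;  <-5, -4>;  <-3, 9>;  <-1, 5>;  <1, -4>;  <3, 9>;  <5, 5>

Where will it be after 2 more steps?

<9, 9>

The first coordinate changes by +2 each step, so at step 9 it is -9 + 9·(2) = 9.
The second coordinate repeats the cycle [9, 5, -4] with period 3; step 9 mod 3 = 0, giving 9.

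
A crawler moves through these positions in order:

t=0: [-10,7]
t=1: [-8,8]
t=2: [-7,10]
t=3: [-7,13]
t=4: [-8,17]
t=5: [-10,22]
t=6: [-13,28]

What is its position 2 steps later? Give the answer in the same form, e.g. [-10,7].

[-22,43]

Successive displacements: [+2,+1], [+1,+2], [+0,+3], [-1,+4], [-2,+5], [-3,+6] — each changes by [-1,+1].
step 7: [-13,28] + [-4,+7] → [-17,35]
step 8: [-17,35] + [-5,+8] → [-22,43]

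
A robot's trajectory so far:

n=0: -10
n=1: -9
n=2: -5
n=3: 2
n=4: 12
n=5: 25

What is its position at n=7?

First differences are +1, +4, +7, +10, +13; their common second difference is +3 (constant acceleration).
step 6: 25 + 16 → 41
step 7: 41 + 19 → 60

60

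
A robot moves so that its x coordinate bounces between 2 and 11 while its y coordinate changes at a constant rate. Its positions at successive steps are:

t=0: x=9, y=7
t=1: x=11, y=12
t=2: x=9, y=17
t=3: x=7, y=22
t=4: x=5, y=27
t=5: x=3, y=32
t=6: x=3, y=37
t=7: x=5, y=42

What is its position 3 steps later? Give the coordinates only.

x=11, y=57

The x coordinate travels 2 per step and bounces off the walls at 2 and 11.
  step 8: 5 → 7
  step 9: 7 → 9
  step 10: 9 → 11
The y coordinate changes by +5 each step: at step 10 it is 57.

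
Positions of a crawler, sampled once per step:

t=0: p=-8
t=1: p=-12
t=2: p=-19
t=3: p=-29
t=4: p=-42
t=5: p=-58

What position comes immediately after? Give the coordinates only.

Taking differences between consecutive positions: -4, -7, -10, -13, -16. These grow by -3 each step.
step 6: -58 − 19 → p=-77

p=-77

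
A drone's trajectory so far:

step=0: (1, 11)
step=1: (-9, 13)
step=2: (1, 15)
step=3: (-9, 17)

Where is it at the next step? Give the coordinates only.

(1, 19)

First: cycles through 1, -9 every 2 steps. Step 4 lands at position 0 of the cycle → 1.
Second: linear, +2 per step → 19 at step 4.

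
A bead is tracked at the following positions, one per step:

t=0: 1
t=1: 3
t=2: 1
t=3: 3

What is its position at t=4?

1

The jumps are +2, -2, +2 — a geometric progression with ratio -1.
step 4: 3 − 2 → 1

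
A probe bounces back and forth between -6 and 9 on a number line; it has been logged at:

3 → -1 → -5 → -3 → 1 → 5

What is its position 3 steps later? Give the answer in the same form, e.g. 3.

The value travels 4 per step and bounces off the walls at -6 and 9.
  step 6: 5 → 9
  step 7: 9 → 5
  step 8: 5 → 1

1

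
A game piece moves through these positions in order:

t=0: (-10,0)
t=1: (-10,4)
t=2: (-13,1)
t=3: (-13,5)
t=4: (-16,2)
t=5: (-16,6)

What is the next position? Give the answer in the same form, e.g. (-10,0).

Differencing gives (+0,+4), (-3,-3), (+0,+4), (-3,-3), (+0,+4). This is the pattern (+0,+4), (-3,-3) repeated.
step 6: apply (-3,-3) → (-19,3)

(-19,3)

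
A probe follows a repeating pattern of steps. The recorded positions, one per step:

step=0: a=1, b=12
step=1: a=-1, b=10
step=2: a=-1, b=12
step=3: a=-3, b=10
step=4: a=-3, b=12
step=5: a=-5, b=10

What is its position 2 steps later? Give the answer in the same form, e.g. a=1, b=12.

Differencing gives (-2, -2), (+0, +2), (-2, -2), (+0, +2), (-2, -2). This is the pattern (-2, -2), (+0, +2) repeated.
step 6: apply (+0, +2) → a=-5, b=12
step 7: apply (-2, -2) → a=-7, b=10

a=-7, b=10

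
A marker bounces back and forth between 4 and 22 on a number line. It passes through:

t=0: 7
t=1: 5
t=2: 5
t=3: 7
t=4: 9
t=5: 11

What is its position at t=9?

19

The value travels 2 per step and bounces off the walls at 4 and 22.
  step 6: 11 → 13
  step 7: 13 → 15
  step 8: 15 → 17
  step 9: 17 → 19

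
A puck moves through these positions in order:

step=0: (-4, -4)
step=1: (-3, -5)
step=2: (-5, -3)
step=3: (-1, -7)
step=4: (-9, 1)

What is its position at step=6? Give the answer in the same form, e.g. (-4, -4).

(-25, 17)

The jumps are (+1, -1), (-2, +2), (+4, -4), (-8, +8) — a geometric progression with ratio -2.
step 5: (-9, 1) + (+16, -16) → (7, -15)
step 6: (7, -15) + (-32, +32) → (-25, 17)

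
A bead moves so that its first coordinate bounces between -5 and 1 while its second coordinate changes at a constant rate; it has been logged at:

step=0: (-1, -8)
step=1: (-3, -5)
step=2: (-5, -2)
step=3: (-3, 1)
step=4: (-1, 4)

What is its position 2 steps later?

(-1, 10)

The first coordinate travels 2 per step and bounces off the walls at -5 and 1.
  step 5: -1 → 1
  step 6: 1 → -1
The second coordinate changes by +3 each step: at step 6 it is 10.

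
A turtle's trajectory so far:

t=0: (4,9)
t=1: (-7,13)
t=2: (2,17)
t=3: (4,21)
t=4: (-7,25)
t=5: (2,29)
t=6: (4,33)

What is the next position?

First: cycles through 4, -7, 2 every 3 steps. Step 7 lands at position 1 of the cycle → -7.
Second: linear, +4 per step → 37 at step 7.

(-7,37)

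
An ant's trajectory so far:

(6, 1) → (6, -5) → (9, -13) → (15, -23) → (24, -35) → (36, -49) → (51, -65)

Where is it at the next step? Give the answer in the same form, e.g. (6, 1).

Taking differences between consecutive positions: (+0, -6), (+3, -8), (+6, -10), (+9, -12), (+12, -14), (+15, -16). These grow by (+3, -2) each step.
step 7: (51, -65) + (+18, -18) → (69, -83)

(69, -83)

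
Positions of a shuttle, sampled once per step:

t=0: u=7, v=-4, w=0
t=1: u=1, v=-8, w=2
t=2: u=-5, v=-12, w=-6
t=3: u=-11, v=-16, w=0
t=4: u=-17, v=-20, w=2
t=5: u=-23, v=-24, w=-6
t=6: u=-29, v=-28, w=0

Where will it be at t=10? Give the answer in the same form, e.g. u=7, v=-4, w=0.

U: linear, -6 per step → -53 at step 10.
V: linear, -4 per step → -44 at step 10.
W: cycles through 0, 2, -6 every 3 steps. Step 10 lands at position 1 of the cycle → 2.

u=-53, v=-44, w=2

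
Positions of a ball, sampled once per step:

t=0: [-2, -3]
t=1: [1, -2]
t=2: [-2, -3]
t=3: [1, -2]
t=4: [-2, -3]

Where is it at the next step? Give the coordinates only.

[1, -2]

Step-to-step displacements: [+3, +1], [-3, -1], [+3, +1], [-3, -1]; each is -1× the previous.
step 5: [-2, -3] + [+3, +1] → [1, -2]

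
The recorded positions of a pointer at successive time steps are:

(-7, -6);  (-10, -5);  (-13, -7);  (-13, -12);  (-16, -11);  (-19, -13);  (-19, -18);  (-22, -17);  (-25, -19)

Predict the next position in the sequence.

(-25, -24)

Step-to-step displacements: (-3, +1), (-3, -2), (+0, -5), (-3, +1), (-3, -2), (+0, -5), (-3, +1), (-3, -2) — a repeating cycle of length 3.
step 9: apply (+0, -5) → (-25, -24)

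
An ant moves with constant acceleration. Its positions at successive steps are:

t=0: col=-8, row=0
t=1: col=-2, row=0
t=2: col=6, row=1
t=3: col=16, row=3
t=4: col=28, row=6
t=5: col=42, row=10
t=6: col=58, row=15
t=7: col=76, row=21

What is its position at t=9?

First differences are (+6, +0), (+8, +1), (+10, +2), (+12, +3), (+14, +4), (+16, +5), (+18, +6); their common second difference is (+2, +1) (constant acceleration).
step 8: col=76, row=21 + (+20, +7) → col=96, row=28
step 9: col=96, row=28 + (+22, +8) → col=118, row=36

col=118, row=36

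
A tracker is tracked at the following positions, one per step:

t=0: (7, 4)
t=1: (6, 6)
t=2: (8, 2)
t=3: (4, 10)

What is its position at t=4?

Step-to-step displacements: (-1, +2), (+2, -4), (-4, +8); each is -2× the previous.
step 4: (4, 10) + (+8, -16) → (12, -6)

(12, -6)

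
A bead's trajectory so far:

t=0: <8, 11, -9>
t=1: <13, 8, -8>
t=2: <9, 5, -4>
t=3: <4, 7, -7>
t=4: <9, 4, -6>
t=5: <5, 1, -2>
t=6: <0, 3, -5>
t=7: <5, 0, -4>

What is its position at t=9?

Differencing gives <+5, -3, +1>, <-4, -3, +4>, <-5, +2, -3>, <+5, -3, +1>, <-4, -3, +4>, <-5, +2, -3>, <+5, -3, +1>. This is the pattern <+5, -3, +1>, <-4, -3, +4>, <-5, +2, -3> repeated.
step 8: apply <-4, -3, +4> → <1, -3, 0>
step 9: apply <-5, +2, -3> → <-4, -1, -3>

<-4, -1, -3>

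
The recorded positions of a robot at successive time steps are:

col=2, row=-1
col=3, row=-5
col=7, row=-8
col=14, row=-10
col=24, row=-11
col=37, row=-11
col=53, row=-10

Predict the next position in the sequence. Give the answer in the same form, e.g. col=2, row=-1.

Successive displacements: (+1, -4), (+4, -3), (+7, -2), (+10, -1), (+13, +0), (+16, +1) — each changes by (+3, +1).
step 7: col=53, row=-10 + (+19, +2) → col=72, row=-8

col=72, row=-8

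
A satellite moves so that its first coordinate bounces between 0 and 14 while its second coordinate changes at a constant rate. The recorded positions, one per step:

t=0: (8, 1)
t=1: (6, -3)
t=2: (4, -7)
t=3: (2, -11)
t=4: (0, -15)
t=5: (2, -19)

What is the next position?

(4, -23)

The first coordinate reflects between 0 and 14, moving 2 per step.
  step 6: 2 → 4
The second coordinate changes by -4 each step: at step 6 it is -23.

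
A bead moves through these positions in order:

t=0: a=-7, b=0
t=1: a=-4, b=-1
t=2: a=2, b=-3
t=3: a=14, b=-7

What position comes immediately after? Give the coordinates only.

a=38, b=-15

Step-to-step displacements: (+3, -1), (+6, -2), (+12, -4); each is 2× the previous.
step 4: a=14, b=-7 + (+24, -8) → a=38, b=-15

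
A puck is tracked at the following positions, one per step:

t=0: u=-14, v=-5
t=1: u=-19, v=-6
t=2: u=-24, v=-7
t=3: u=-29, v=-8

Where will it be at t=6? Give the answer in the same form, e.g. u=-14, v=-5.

The position changes by (-5, -1) every step.
step 4: u=-29, v=-8 + (-5, -1) → u=-34, v=-9
step 5: u=-34, v=-9 + (-5, -1) → u=-39, v=-10
step 6: u=-39, v=-10 + (-5, -1) → u=-44, v=-11

u=-44, v=-11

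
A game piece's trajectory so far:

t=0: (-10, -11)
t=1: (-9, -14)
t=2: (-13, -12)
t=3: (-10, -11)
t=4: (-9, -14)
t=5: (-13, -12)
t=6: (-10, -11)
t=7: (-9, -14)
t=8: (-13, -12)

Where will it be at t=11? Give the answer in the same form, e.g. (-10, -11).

(-13, -12)

Step-to-step displacements: (+1, -3), (-4, +2), (+3, +1), (+1, -3), (-4, +2), (+3, +1), (+1, -3), (-4, +2) — a repeating cycle of length 3.
step 9: apply (+3, +1) → (-10, -11)
step 10: apply (+1, -3) → (-9, -14)
step 11: apply (-4, +2) → (-13, -12)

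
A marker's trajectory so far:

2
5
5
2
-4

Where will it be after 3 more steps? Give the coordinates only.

-40

Successive displacements: +3, +0, -3, -6 — each changes by -3.
step 5: -4 − 9 → -13
step 6: -13 − 12 → -25
step 7: -25 − 15 → -40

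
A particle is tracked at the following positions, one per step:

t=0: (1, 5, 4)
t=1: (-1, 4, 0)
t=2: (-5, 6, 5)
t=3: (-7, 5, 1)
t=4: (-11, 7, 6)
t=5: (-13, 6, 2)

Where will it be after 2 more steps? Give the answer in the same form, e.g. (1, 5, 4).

Differencing gives (-2, -1, -4), (-4, +2, +5), (-2, -1, -4), (-4, +2, +5), (-2, -1, -4). This is the pattern (-2, -1, -4), (-4, +2, +5) repeated.
step 6: apply (-4, +2, +5) → (-17, 8, 7)
step 7: apply (-2, -1, -4) → (-19, 7, 3)

(-19, 7, 3)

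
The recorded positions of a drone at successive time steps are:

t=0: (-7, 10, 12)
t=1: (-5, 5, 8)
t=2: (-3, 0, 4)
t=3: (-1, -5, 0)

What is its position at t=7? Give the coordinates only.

(7, -25, -16)

Constant displacement of (+2, -5, -4) per step.
step 4: (-1, -5, 0) + (+2, -5, -4) → (1, -10, -4)
step 5: (1, -10, -4) + (+2, -5, -4) → (3, -15, -8)
step 6: (3, -15, -8) + (+2, -5, -4) → (5, -20, -12)
step 7: (5, -20, -12) + (+2, -5, -4) → (7, -25, -16)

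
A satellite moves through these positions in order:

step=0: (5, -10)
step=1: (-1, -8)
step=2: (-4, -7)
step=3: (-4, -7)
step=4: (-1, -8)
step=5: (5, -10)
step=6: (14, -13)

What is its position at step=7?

Taking differences between consecutive positions: (-6, +2), (-3, +1), (+0, +0), (+3, -1), (+6, -2), (+9, -3). These grow by (+3, -1) each step.
step 7: (14, -13) + (+12, -4) → (26, -17)

(26, -17)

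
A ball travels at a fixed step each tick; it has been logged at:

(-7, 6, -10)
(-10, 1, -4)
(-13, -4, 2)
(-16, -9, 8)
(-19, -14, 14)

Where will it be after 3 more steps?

Each step adds (-3, -5, +6) to the position.
step 5: (-19, -14, 14) + (-3, -5, +6) → (-22, -19, 20)
step 6: (-22, -19, 20) + (-3, -5, +6) → (-25, -24, 26)
step 7: (-25, -24, 26) + (-3, -5, +6) → (-28, -29, 32)

(-28, -29, 32)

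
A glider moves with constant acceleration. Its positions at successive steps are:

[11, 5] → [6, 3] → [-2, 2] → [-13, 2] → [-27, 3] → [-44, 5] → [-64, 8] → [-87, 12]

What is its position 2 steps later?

[-142, 23]

Successive displacements: [-5, -2], [-8, -1], [-11, +0], [-14, +1], [-17, +2], [-20, +3], [-23, +4] — each changes by [-3, +1].
step 8: [-87, 12] + [-26, +5] → [-113, 17]
step 9: [-113, 17] + [-29, +6] → [-142, 23]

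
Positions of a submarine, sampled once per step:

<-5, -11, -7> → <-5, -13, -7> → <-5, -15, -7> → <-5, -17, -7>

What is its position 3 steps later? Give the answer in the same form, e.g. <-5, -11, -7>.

The position changes by <+0, -2, +0> every step.
step 4: <-5, -17, -7> + <+0, -2, +0> → <-5, -19, -7>
step 5: <-5, -19, -7> + <+0, -2, +0> → <-5, -21, -7>
step 6: <-5, -21, -7> + <+0, -2, +0> → <-5, -23, -7>

<-5, -23, -7>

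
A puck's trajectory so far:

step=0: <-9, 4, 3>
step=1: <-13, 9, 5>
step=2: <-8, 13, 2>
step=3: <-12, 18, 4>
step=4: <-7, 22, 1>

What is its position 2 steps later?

Step-to-step displacements: <-4, +5, +2>, <+5, +4, -3>, <-4, +5, +2>, <+5, +4, -3> — a repeating cycle of length 2.
step 5: apply <-4, +5, +2> → <-11, 27, 3>
step 6: apply <+5, +4, -3> → <-6, 31, 0>

<-6, 31, 0>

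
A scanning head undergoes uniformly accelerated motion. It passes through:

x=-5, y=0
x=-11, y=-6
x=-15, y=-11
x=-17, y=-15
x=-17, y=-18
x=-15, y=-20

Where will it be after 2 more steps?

Successive displacements: (-6, -6), (-4, -5), (-2, -4), (+0, -3), (+2, -2) — each changes by (+2, +1).
step 6: x=-15, y=-20 + (+4, -1) → x=-11, y=-21
step 7: x=-11, y=-21 + (+6, +0) → x=-5, y=-21

x=-5, y=-21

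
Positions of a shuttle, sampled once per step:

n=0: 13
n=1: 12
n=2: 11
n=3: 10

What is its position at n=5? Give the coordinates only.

8

The position changes by -1 every step.
step 4: 10 − 1 → 9
step 5: 9 − 1 → 8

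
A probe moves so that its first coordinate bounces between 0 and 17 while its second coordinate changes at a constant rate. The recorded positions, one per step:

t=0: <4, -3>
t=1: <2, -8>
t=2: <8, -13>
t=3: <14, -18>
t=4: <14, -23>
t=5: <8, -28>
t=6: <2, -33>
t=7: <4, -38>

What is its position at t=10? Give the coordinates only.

<12, -53>

The first coordinate reflects between 0 and 17, moving 6 per step.
  step 8: 4 → 10
  step 9: 10 → 16
  step 10: 16 → 12
The second coordinate changes by -5 each step: at step 10 it is -53.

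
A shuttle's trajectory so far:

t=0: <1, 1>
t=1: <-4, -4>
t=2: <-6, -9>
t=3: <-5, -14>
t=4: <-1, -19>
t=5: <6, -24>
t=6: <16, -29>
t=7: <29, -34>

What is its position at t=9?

<64, -44>

Taking differences between consecutive positions: <-5, -5>, <-2, -5>, <+1, -5>, <+4, -5>, <+7, -5>, <+10, -5>, <+13, -5>. These grow by <+3, +0> each step.
step 8: <29, -34> + <+16, -5> → <45, -39>
step 9: <45, -39> + <+19, -5> → <64, -44>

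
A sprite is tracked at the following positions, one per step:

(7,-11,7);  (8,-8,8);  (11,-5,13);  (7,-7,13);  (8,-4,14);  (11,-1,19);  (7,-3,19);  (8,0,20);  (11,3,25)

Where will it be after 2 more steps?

Differencing gives (+1,+3,+1), (+3,+3,+5), (-4,-2,+0), (+1,+3,+1), (+3,+3,+5), (-4,-2,+0), (+1,+3,+1), (+3,+3,+5). This is the pattern (+1,+3,+1), (+3,+3,+5), (-4,-2,+0) repeated.
step 9: apply (-4,-2,+0) → (7,1,25)
step 10: apply (+1,+3,+1) → (8,4,26)

(8,4,26)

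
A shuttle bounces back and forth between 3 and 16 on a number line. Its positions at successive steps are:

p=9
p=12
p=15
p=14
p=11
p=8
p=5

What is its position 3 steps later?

p=10

The value travels 3 per step and bounces off the walls at 3 and 16.
  step 7: 5 → 4
  step 8: 4 → 7
  step 9: 7 → 10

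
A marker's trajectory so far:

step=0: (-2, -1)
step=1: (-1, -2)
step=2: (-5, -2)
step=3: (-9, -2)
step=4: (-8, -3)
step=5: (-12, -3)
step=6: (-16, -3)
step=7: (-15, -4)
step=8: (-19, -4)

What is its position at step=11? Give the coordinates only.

(-26, -5)

Differencing gives (+1, -1), (-4, +0), (-4, +0), (+1, -1), (-4, +0), (-4, +0), (+1, -1), (-4, +0). This is the pattern (+1, -1), (-4, +0), (-4, +0) repeated.
step 9: apply (-4, +0) → (-23, -4)
step 10: apply (+1, -1) → (-22, -5)
step 11: apply (-4, +0) → (-26, -5)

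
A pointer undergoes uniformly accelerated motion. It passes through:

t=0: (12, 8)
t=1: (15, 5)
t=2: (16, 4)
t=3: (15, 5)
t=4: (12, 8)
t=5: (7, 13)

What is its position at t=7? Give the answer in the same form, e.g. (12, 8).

First differences are (+3, -3), (+1, -1), (-1, +1), (-3, +3), (-5, +5); their common second difference is (-2, +2) (constant acceleration).
step 6: (7, 13) + (-7, +7) → (0, 20)
step 7: (0, 20) + (-9, +9) → (-9, 29)

(-9, 29)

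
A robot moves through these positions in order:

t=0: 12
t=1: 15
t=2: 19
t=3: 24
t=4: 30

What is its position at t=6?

45

First differences are +3, +4, +5, +6; their common second difference is +1 (constant acceleration).
step 5: 30 + 7 → 37
step 6: 37 + 8 → 45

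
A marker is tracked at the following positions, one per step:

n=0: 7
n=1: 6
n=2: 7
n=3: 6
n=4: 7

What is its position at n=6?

Step-to-step displacements: -1, +1, -1, +1; each is -1× the previous.
step 5: 7 − 1 → 6
step 6: 6 + 1 → 7

7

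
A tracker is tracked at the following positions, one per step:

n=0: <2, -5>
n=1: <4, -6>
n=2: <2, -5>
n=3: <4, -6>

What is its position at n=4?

<2, -5>

The jumps are <+2, -1>, <-2, +1>, <+2, -1> — a geometric progression with ratio -1.
step 4: <4, -6> + <-2, +1> → <2, -5>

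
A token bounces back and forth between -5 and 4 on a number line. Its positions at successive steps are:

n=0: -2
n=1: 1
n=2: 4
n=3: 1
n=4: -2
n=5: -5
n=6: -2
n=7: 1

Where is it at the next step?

4

The value travels 3 per step and bounces off the walls at -5 and 4.
  step 8: 1 → 4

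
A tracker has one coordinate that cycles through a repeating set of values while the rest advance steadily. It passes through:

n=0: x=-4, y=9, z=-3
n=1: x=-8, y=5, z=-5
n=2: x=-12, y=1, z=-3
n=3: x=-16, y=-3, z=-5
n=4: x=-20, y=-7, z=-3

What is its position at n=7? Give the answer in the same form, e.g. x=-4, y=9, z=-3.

x=-32, y=-19, z=-5

The x coordinate changes by -4 each step, so at step 7 it is -4 + 7·(-4) = -32.
The y coordinate changes by -4 each step, so at step 7 it is 9 + 7·(-4) = -19.
The z coordinate repeats the cycle [-3, -5] with period 2; step 7 mod 2 = 1, giving -5.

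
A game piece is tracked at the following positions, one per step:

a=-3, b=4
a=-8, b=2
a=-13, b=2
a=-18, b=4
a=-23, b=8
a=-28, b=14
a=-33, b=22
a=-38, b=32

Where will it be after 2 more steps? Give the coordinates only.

First differences are (-5, -2), (-5, +0), (-5, +2), (-5, +4), (-5, +6), (-5, +8), (-5, +10); their common second difference is (+0, +2) (constant acceleration).
step 8: a=-38, b=32 + (-5, +12) → a=-43, b=44
step 9: a=-43, b=44 + (-5, +14) → a=-48, b=58

a=-48, b=58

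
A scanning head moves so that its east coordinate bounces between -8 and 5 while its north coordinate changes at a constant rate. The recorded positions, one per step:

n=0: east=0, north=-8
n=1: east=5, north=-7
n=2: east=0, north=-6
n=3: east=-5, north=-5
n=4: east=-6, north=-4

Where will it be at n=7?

east=1, north=-1

The east coordinate travels 5 per step and bounces off the walls at -8 and 5.
  step 5: -6 → -1
  step 6: -1 → 4
  step 7: 4 → 1
The north coordinate changes by +1 each step: at step 7 it is -1.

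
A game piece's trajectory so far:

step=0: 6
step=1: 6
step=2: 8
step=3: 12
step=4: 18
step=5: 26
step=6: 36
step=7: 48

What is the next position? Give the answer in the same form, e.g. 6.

62

First differences are +0, +2, +4, +6, +8, +10, +12; their common second difference is +2 (constant acceleration).
step 8: 48 + 14 → 62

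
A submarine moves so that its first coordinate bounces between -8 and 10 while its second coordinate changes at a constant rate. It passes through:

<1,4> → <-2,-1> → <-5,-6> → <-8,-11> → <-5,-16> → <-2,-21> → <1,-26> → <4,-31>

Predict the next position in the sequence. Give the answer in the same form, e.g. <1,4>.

<7,-36>

The first coordinate reflects between -8 and 10, moving 3 per step.
  step 8: 4 → 7
The second coordinate changes by -5 each step: at step 8 it is -36.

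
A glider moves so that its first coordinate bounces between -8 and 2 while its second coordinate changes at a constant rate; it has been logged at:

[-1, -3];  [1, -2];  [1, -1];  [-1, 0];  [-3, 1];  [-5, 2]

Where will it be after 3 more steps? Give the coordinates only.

[-5, 5]

The first coordinate travels 2 per step and bounces off the walls at -8 and 2.
  step 6: -5 → -7
  step 7: -7 → -7
  step 8: -7 → -5
The second coordinate changes by +1 each step: at step 8 it is 5.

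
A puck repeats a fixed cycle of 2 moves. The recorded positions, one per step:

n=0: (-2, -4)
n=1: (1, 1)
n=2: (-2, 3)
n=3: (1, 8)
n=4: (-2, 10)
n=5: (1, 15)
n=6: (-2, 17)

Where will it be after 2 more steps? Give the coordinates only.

(-2, 24)

Step-to-step displacements: (+3, +5), (-3, +2), (+3, +5), (-3, +2), (+3, +5), (-3, +2) — a repeating cycle of length 2.
step 7: apply (+3, +5) → (1, 22)
step 8: apply (-3, +2) → (-2, 24)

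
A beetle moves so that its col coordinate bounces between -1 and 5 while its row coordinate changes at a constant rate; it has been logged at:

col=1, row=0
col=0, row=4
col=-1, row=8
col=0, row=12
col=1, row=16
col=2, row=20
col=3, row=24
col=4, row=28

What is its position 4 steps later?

The col coordinate reflects between -1 and 5, moving 1 per step.
  step 8: 4 → 5
  step 9: 5 → 4
  step 10: 4 → 3
  step 11: 3 → 2
The row coordinate changes by +4 each step: at step 11 it is 44.

col=2, row=44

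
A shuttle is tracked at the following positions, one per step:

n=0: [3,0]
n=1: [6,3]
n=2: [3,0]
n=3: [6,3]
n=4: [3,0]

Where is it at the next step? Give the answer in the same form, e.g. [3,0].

[6,3]

The jumps are [+3,+3], [-3,-3], [+3,+3], [-3,-3] — a geometric progression with ratio -1.
step 5: [3,0] + [+3,+3] → [6,3]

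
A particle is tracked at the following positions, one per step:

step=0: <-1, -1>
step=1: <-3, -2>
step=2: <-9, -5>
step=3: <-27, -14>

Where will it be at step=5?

<-243, -122>

Step-to-step displacements: <-2, -1>, <-6, -3>, <-18, -9>; each is 3× the previous.
step 4: <-27, -14> + <-54, -27> → <-81, -41>
step 5: <-81, -41> + <-162, -81> → <-243, -122>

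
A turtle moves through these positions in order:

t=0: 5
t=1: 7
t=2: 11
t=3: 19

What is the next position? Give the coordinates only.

Step-to-step displacements: +2, +4, +8; each is 2× the previous.
step 4: 19 + 16 → 35

35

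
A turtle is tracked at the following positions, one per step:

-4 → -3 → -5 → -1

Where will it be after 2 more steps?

Consecutive displacements +1, -2, +4 scale by a factor of -2 each step.
step 4: -1 − 8 → -9
step 5: -9 + 16 → 7

7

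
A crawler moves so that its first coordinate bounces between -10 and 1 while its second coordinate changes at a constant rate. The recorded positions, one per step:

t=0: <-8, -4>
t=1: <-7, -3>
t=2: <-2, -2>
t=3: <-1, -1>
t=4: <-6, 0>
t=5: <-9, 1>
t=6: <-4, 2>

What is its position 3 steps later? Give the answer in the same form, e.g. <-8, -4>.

<-9, 5>

The first coordinate travels 5 per step and bounces off the walls at -10 and 1.
  step 7: -4 → 1
  step 8: 1 → -4
  step 9: -4 → -9
The second coordinate changes by +1 each step: at step 9 it is 5.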